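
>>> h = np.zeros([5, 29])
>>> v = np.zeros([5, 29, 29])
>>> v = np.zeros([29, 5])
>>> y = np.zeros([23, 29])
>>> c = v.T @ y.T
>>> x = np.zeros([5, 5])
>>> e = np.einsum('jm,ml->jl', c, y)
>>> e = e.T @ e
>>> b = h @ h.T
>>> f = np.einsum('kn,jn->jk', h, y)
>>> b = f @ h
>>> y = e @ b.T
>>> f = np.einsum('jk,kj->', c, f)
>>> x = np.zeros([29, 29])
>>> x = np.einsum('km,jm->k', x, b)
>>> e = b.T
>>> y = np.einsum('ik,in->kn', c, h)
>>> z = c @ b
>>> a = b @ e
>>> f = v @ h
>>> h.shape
(5, 29)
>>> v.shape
(29, 5)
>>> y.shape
(23, 29)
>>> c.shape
(5, 23)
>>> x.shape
(29,)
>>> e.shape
(29, 23)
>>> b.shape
(23, 29)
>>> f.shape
(29, 29)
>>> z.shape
(5, 29)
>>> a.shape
(23, 23)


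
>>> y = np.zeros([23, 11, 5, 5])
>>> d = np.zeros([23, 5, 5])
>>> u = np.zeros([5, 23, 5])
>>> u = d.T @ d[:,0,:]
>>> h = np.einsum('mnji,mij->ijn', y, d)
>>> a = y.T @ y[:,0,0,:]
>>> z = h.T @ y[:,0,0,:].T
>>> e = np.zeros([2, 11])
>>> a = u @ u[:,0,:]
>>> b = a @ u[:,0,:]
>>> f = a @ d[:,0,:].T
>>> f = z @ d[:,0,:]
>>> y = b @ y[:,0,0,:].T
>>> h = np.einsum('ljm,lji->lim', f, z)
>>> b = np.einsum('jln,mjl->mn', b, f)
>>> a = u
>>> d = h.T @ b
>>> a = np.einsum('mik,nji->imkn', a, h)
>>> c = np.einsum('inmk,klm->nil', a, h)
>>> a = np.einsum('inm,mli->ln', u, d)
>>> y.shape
(5, 5, 23)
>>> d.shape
(5, 23, 5)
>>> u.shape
(5, 5, 5)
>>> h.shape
(11, 23, 5)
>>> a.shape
(23, 5)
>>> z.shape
(11, 5, 23)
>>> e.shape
(2, 11)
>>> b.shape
(11, 5)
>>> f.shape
(11, 5, 5)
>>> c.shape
(5, 5, 23)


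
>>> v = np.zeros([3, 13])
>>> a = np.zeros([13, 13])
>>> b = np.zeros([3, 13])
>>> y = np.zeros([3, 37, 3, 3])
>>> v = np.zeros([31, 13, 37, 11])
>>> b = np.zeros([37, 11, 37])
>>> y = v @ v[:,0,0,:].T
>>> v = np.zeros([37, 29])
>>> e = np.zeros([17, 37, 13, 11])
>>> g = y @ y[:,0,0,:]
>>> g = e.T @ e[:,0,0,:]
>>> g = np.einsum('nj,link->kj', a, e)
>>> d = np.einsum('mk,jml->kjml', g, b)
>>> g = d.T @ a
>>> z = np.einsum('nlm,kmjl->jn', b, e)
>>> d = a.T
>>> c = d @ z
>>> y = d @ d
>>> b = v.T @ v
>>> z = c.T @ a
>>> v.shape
(37, 29)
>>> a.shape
(13, 13)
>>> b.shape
(29, 29)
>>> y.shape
(13, 13)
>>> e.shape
(17, 37, 13, 11)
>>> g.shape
(37, 11, 37, 13)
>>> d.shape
(13, 13)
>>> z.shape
(37, 13)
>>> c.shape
(13, 37)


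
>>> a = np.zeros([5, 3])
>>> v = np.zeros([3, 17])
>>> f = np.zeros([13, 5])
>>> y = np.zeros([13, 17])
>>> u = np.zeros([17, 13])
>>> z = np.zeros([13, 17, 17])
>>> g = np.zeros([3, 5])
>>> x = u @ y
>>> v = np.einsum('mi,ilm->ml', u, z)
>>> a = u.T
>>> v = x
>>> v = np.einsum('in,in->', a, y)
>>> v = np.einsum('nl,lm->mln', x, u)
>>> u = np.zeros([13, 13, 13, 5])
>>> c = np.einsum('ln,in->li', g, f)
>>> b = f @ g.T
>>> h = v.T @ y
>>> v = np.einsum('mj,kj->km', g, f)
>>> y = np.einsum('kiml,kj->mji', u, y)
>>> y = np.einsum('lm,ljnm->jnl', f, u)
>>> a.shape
(13, 17)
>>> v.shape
(13, 3)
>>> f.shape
(13, 5)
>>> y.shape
(13, 13, 13)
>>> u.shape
(13, 13, 13, 5)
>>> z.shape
(13, 17, 17)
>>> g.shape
(3, 5)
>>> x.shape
(17, 17)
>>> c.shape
(3, 13)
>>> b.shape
(13, 3)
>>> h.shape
(17, 17, 17)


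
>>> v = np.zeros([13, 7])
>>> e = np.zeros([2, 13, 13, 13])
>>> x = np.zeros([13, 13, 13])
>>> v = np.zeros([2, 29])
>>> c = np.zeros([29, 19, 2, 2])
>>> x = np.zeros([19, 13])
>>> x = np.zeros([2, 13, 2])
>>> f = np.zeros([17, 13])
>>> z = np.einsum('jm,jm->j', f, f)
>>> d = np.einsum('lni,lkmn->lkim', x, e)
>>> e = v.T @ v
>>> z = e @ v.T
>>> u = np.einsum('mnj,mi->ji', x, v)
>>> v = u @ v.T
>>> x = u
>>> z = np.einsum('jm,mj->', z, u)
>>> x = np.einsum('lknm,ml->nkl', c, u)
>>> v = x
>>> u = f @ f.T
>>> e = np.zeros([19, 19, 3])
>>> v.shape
(2, 19, 29)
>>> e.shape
(19, 19, 3)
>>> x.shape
(2, 19, 29)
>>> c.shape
(29, 19, 2, 2)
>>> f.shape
(17, 13)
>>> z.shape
()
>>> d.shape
(2, 13, 2, 13)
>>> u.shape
(17, 17)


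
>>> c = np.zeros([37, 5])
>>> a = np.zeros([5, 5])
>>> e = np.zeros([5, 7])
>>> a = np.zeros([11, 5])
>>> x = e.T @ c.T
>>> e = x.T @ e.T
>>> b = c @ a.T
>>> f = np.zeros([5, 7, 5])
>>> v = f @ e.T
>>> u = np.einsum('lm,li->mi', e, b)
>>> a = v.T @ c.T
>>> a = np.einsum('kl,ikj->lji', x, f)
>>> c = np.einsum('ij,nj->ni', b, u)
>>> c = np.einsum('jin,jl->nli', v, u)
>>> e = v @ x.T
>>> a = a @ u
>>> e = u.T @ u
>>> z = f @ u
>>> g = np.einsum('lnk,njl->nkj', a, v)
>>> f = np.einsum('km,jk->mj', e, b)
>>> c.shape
(37, 11, 7)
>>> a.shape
(37, 5, 11)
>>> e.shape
(11, 11)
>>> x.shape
(7, 37)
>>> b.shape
(37, 11)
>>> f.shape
(11, 37)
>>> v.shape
(5, 7, 37)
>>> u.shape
(5, 11)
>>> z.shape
(5, 7, 11)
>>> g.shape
(5, 11, 7)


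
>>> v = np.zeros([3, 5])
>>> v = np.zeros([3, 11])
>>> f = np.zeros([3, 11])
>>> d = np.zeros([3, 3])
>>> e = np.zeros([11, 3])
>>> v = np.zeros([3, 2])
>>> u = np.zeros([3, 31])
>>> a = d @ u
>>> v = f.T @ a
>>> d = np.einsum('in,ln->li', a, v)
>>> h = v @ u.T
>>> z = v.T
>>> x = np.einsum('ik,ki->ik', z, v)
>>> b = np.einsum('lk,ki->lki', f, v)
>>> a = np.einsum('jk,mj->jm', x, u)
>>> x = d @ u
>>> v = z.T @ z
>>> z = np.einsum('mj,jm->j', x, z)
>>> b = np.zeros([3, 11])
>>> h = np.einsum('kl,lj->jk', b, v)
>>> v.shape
(11, 11)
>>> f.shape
(3, 11)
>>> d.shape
(11, 3)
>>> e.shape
(11, 3)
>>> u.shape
(3, 31)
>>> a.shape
(31, 3)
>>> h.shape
(11, 3)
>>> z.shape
(31,)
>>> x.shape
(11, 31)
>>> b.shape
(3, 11)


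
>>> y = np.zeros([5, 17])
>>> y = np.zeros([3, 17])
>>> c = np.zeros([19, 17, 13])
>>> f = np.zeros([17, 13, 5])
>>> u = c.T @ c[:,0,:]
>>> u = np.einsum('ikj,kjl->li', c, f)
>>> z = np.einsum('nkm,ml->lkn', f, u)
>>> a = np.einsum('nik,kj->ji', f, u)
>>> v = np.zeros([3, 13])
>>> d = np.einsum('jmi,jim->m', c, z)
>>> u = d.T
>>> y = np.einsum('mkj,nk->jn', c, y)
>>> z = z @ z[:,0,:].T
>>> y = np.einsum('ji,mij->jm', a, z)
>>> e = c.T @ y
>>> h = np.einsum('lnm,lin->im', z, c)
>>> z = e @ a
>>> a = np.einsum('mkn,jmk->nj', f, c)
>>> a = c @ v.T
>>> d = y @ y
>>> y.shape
(19, 19)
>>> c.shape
(19, 17, 13)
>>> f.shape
(17, 13, 5)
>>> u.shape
(17,)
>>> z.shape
(13, 17, 13)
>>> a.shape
(19, 17, 3)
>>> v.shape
(3, 13)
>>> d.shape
(19, 19)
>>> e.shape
(13, 17, 19)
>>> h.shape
(17, 19)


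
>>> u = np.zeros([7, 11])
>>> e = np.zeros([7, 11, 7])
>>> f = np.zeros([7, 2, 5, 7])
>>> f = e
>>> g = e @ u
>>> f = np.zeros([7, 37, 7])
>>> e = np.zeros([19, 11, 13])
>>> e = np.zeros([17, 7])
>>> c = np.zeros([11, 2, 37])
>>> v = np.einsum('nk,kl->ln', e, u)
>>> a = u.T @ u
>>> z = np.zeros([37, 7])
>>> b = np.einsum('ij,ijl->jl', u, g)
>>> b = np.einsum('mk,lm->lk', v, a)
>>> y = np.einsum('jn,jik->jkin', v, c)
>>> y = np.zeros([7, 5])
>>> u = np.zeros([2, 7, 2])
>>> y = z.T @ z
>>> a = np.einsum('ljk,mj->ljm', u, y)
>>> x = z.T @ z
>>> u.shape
(2, 7, 2)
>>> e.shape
(17, 7)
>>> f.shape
(7, 37, 7)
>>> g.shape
(7, 11, 11)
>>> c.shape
(11, 2, 37)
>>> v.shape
(11, 17)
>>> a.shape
(2, 7, 7)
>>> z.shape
(37, 7)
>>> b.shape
(11, 17)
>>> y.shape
(7, 7)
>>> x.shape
(7, 7)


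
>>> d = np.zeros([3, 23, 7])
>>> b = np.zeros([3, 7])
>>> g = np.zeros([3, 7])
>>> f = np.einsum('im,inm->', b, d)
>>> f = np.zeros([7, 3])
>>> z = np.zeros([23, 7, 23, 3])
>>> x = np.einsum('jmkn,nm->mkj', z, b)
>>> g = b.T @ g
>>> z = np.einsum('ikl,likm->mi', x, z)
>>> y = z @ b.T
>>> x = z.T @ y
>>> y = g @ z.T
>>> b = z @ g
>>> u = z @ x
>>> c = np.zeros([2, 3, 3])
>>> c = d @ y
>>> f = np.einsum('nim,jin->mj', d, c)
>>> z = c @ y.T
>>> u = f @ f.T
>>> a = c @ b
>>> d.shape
(3, 23, 7)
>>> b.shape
(3, 7)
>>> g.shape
(7, 7)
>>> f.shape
(7, 3)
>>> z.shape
(3, 23, 7)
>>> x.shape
(7, 3)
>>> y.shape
(7, 3)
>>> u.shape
(7, 7)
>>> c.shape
(3, 23, 3)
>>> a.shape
(3, 23, 7)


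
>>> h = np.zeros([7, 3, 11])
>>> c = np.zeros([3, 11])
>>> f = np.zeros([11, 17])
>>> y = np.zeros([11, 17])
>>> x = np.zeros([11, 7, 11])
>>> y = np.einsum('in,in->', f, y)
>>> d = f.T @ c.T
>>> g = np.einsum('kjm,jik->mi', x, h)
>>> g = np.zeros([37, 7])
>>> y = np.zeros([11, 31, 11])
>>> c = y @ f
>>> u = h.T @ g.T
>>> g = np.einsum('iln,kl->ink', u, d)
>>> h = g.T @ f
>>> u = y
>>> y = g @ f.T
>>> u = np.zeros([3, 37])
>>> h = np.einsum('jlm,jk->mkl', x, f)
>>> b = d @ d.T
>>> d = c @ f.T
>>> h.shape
(11, 17, 7)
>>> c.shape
(11, 31, 17)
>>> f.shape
(11, 17)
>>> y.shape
(11, 37, 11)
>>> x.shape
(11, 7, 11)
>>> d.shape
(11, 31, 11)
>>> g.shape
(11, 37, 17)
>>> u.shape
(3, 37)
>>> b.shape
(17, 17)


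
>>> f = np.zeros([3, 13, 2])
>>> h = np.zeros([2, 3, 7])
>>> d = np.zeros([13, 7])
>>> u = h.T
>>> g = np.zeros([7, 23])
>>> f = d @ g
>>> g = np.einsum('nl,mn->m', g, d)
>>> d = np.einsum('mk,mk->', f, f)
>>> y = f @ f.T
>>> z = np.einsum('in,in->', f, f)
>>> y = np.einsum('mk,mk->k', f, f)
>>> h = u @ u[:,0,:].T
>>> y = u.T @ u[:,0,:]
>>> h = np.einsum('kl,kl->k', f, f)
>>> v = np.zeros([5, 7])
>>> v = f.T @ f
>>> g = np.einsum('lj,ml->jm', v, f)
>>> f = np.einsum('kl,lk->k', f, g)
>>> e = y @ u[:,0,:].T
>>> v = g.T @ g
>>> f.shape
(13,)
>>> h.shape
(13,)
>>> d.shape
()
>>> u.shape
(7, 3, 2)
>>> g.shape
(23, 13)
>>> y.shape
(2, 3, 2)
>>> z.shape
()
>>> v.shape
(13, 13)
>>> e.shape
(2, 3, 7)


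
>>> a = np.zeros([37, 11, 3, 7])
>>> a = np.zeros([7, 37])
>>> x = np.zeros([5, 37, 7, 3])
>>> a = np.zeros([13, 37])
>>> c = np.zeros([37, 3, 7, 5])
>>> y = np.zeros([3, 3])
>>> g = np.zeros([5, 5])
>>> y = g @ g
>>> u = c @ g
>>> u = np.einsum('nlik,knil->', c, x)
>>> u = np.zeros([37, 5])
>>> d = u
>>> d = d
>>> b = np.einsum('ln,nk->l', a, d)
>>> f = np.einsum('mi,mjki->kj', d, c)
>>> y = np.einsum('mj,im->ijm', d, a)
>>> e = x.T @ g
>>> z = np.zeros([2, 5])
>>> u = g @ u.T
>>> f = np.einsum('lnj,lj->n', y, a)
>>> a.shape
(13, 37)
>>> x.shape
(5, 37, 7, 3)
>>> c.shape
(37, 3, 7, 5)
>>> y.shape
(13, 5, 37)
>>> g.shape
(5, 5)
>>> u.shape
(5, 37)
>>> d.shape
(37, 5)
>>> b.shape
(13,)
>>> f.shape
(5,)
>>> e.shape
(3, 7, 37, 5)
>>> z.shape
(2, 5)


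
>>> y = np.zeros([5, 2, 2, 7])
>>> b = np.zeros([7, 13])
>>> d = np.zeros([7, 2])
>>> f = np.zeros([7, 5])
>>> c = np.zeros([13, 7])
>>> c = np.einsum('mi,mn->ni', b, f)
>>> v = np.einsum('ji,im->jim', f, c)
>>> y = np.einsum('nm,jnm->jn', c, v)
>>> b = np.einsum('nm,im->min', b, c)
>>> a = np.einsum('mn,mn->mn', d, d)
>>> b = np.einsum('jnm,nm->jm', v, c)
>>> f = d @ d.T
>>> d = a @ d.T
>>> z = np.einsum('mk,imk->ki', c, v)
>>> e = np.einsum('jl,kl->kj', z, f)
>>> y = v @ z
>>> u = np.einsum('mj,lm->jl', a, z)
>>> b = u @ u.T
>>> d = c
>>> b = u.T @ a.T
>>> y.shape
(7, 5, 7)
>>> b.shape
(13, 7)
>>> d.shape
(5, 13)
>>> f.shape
(7, 7)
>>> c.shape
(5, 13)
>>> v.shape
(7, 5, 13)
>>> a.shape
(7, 2)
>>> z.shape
(13, 7)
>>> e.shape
(7, 13)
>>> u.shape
(2, 13)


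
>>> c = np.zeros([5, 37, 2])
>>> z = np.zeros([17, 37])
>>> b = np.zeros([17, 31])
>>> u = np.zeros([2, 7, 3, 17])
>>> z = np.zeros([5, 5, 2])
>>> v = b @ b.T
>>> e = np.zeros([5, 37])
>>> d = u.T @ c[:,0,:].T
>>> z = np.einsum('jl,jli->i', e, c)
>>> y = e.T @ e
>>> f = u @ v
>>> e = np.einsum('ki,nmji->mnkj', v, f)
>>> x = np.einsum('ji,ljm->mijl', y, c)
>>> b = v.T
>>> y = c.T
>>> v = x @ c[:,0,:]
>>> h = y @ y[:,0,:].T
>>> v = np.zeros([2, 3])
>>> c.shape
(5, 37, 2)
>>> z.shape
(2,)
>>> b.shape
(17, 17)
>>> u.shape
(2, 7, 3, 17)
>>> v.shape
(2, 3)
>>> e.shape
(7, 2, 17, 3)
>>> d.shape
(17, 3, 7, 5)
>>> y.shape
(2, 37, 5)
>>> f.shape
(2, 7, 3, 17)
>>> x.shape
(2, 37, 37, 5)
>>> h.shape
(2, 37, 2)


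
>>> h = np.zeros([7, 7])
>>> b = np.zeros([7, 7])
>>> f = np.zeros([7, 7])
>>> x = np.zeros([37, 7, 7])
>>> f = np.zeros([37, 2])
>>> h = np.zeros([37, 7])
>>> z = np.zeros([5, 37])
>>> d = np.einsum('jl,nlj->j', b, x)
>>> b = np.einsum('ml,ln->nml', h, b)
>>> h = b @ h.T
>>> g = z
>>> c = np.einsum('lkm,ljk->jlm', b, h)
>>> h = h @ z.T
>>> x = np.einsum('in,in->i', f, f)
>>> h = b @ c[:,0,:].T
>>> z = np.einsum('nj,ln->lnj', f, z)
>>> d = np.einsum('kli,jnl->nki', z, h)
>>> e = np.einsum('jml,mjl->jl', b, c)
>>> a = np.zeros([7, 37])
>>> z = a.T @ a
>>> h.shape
(7, 37, 37)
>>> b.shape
(7, 37, 7)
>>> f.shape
(37, 2)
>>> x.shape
(37,)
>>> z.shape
(37, 37)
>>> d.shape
(37, 5, 2)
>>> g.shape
(5, 37)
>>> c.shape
(37, 7, 7)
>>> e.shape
(7, 7)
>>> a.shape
(7, 37)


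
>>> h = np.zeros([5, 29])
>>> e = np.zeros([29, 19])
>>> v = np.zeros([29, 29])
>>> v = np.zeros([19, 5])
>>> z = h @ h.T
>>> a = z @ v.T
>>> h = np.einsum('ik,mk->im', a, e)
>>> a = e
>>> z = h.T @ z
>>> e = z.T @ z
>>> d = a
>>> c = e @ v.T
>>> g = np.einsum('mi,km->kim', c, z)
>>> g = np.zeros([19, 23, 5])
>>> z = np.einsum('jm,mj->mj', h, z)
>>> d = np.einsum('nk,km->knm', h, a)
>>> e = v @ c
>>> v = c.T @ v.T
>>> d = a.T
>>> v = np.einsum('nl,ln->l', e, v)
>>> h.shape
(5, 29)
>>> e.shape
(19, 19)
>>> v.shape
(19,)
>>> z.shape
(29, 5)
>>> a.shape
(29, 19)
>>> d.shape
(19, 29)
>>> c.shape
(5, 19)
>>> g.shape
(19, 23, 5)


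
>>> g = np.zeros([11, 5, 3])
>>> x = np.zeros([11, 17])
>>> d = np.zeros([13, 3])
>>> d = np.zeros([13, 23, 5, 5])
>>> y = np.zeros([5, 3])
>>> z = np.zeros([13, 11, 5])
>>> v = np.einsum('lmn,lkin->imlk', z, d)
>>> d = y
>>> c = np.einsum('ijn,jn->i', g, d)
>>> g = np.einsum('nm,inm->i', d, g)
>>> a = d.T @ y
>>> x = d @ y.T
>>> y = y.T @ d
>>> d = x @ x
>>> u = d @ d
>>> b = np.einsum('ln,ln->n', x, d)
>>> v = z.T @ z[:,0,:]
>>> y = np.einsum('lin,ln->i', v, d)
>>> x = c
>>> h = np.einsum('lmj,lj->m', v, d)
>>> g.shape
(11,)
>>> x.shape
(11,)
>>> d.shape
(5, 5)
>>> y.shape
(11,)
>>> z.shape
(13, 11, 5)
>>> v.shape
(5, 11, 5)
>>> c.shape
(11,)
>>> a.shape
(3, 3)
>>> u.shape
(5, 5)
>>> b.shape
(5,)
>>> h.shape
(11,)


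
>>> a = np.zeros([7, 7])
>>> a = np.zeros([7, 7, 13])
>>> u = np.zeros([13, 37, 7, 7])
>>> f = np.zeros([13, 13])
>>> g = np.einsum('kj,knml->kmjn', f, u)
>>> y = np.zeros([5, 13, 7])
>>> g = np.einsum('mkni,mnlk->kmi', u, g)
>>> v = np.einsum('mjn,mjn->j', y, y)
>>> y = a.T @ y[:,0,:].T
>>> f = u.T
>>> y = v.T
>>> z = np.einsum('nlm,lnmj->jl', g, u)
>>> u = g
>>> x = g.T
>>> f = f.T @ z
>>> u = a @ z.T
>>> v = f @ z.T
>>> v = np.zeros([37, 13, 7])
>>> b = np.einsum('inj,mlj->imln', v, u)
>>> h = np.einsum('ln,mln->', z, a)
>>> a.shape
(7, 7, 13)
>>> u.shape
(7, 7, 7)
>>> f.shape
(13, 37, 7, 13)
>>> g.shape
(37, 13, 7)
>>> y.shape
(13,)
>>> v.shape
(37, 13, 7)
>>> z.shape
(7, 13)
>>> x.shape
(7, 13, 37)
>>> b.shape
(37, 7, 7, 13)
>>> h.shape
()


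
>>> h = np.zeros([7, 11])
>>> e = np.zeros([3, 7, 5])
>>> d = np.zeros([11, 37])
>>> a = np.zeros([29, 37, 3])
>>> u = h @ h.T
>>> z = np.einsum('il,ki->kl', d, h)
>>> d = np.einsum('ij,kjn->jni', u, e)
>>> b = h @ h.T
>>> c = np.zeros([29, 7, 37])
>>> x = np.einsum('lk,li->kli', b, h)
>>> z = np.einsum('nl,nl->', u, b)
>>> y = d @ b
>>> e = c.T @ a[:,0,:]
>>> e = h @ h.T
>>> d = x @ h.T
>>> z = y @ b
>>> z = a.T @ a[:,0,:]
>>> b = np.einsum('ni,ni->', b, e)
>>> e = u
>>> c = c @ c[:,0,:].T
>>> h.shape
(7, 11)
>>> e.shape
(7, 7)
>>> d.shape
(7, 7, 7)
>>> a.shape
(29, 37, 3)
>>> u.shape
(7, 7)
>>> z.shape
(3, 37, 3)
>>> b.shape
()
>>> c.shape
(29, 7, 29)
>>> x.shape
(7, 7, 11)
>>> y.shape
(7, 5, 7)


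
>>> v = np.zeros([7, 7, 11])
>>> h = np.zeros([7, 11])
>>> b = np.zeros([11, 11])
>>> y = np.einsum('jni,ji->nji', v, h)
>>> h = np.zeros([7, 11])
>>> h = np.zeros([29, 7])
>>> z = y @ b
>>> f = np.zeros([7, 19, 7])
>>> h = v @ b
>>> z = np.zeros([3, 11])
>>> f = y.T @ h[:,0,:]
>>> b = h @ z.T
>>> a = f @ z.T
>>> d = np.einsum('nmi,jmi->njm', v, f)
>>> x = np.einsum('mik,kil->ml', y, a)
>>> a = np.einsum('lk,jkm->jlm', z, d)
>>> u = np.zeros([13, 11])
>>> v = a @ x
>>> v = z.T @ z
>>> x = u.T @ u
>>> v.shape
(11, 11)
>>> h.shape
(7, 7, 11)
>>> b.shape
(7, 7, 3)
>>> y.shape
(7, 7, 11)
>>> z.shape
(3, 11)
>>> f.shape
(11, 7, 11)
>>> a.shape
(7, 3, 7)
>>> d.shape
(7, 11, 7)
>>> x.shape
(11, 11)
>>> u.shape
(13, 11)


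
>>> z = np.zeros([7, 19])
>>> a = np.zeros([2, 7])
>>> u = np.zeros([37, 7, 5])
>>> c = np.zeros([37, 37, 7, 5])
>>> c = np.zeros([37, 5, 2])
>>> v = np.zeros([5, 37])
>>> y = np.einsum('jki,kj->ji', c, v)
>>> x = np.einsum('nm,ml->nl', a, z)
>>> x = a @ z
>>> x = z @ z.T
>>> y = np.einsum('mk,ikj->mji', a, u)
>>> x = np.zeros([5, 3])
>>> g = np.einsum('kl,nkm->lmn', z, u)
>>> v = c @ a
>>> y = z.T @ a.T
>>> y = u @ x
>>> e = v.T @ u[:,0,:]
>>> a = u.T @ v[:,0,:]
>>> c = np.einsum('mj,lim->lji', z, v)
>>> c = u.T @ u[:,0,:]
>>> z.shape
(7, 19)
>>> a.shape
(5, 7, 7)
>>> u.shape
(37, 7, 5)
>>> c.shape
(5, 7, 5)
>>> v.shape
(37, 5, 7)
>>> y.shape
(37, 7, 3)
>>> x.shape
(5, 3)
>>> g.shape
(19, 5, 37)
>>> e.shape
(7, 5, 5)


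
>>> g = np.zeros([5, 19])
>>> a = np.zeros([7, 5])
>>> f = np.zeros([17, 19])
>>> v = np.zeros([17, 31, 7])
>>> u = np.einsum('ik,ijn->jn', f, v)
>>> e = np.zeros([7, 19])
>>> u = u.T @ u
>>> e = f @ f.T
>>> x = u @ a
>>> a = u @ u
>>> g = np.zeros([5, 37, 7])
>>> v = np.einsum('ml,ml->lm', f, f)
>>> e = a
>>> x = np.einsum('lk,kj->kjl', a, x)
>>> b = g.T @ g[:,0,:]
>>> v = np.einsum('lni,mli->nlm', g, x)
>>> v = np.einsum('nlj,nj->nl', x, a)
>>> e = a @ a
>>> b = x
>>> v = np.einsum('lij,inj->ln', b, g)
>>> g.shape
(5, 37, 7)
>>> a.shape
(7, 7)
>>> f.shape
(17, 19)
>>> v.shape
(7, 37)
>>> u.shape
(7, 7)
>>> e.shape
(7, 7)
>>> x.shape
(7, 5, 7)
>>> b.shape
(7, 5, 7)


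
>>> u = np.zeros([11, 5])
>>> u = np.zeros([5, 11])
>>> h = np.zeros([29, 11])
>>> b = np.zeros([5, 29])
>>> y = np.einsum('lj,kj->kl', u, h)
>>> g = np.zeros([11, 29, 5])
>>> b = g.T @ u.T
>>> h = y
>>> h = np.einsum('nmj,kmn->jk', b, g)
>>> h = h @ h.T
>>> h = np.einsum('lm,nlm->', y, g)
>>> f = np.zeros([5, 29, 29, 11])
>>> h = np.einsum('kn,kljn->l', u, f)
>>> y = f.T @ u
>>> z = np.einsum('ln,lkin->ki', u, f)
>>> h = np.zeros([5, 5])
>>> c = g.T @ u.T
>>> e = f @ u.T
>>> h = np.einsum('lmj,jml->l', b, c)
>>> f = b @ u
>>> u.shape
(5, 11)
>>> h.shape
(5,)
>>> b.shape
(5, 29, 5)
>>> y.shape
(11, 29, 29, 11)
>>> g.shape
(11, 29, 5)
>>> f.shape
(5, 29, 11)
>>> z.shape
(29, 29)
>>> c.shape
(5, 29, 5)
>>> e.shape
(5, 29, 29, 5)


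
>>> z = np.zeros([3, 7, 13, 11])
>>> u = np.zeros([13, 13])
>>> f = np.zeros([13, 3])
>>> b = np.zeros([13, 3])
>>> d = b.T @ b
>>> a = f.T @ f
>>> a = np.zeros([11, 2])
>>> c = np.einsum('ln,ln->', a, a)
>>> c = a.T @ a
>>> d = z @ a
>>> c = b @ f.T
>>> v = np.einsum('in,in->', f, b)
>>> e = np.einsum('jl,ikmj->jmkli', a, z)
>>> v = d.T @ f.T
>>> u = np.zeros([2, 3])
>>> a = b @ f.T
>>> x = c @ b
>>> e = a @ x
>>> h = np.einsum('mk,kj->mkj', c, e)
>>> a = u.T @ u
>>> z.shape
(3, 7, 13, 11)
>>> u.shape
(2, 3)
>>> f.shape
(13, 3)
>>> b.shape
(13, 3)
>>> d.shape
(3, 7, 13, 2)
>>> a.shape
(3, 3)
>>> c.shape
(13, 13)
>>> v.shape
(2, 13, 7, 13)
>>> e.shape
(13, 3)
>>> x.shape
(13, 3)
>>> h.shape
(13, 13, 3)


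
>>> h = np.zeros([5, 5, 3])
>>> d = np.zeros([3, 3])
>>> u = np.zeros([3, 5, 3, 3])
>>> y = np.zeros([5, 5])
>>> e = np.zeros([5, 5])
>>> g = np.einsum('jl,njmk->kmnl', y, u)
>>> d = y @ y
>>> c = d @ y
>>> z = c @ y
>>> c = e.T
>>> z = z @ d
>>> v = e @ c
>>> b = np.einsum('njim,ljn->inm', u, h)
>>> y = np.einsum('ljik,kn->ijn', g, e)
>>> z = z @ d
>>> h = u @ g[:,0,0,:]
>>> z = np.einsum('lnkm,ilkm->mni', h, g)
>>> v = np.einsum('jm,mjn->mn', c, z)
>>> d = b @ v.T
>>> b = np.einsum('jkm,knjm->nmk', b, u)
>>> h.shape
(3, 5, 3, 5)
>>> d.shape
(3, 3, 5)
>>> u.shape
(3, 5, 3, 3)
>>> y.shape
(3, 3, 5)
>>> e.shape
(5, 5)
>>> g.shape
(3, 3, 3, 5)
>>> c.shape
(5, 5)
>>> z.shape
(5, 5, 3)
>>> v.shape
(5, 3)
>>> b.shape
(5, 3, 3)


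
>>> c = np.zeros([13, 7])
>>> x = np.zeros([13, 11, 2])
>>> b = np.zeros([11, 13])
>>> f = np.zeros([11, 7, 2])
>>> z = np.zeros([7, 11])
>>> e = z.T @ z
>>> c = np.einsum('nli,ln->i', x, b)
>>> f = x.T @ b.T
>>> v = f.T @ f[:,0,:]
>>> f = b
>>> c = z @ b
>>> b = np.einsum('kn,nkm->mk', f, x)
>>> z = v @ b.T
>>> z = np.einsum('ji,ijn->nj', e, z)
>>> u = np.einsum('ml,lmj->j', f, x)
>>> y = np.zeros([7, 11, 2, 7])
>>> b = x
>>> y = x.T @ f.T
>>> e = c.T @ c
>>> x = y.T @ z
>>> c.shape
(7, 13)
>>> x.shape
(11, 11, 11)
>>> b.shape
(13, 11, 2)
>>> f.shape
(11, 13)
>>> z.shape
(2, 11)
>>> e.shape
(13, 13)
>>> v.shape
(11, 11, 11)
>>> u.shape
(2,)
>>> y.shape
(2, 11, 11)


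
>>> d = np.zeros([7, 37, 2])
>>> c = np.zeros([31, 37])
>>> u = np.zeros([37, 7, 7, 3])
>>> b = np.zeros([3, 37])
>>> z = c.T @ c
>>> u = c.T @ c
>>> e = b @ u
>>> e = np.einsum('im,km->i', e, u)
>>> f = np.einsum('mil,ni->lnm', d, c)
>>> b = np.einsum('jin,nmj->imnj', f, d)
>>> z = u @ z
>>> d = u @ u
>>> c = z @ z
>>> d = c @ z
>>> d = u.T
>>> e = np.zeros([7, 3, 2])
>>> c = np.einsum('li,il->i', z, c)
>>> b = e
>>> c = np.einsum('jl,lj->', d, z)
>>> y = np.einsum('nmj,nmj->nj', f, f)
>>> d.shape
(37, 37)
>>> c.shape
()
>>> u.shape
(37, 37)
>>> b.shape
(7, 3, 2)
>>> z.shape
(37, 37)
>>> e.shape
(7, 3, 2)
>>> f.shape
(2, 31, 7)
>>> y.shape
(2, 7)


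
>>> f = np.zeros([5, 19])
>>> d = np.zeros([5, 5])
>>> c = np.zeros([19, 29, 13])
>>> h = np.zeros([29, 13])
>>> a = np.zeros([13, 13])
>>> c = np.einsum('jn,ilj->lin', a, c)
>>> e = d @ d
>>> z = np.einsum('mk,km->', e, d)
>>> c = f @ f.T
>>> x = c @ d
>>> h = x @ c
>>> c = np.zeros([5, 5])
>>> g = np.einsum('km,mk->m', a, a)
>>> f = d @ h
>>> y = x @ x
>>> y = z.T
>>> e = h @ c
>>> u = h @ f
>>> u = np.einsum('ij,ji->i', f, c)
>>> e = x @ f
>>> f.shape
(5, 5)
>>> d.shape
(5, 5)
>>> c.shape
(5, 5)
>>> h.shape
(5, 5)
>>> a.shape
(13, 13)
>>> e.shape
(5, 5)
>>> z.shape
()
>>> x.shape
(5, 5)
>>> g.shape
(13,)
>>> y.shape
()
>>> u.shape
(5,)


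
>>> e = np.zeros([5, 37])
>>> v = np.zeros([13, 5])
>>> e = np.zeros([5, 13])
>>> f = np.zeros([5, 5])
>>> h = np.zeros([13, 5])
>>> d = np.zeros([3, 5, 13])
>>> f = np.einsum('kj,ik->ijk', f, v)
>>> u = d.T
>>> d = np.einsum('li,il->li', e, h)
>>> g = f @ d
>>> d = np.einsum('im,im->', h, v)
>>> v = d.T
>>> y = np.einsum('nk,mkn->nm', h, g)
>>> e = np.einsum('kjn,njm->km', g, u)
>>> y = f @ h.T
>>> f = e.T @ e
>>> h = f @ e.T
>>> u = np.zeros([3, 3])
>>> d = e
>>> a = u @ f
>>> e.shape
(13, 3)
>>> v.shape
()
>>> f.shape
(3, 3)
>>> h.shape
(3, 13)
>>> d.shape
(13, 3)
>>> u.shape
(3, 3)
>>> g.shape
(13, 5, 13)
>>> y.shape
(13, 5, 13)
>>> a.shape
(3, 3)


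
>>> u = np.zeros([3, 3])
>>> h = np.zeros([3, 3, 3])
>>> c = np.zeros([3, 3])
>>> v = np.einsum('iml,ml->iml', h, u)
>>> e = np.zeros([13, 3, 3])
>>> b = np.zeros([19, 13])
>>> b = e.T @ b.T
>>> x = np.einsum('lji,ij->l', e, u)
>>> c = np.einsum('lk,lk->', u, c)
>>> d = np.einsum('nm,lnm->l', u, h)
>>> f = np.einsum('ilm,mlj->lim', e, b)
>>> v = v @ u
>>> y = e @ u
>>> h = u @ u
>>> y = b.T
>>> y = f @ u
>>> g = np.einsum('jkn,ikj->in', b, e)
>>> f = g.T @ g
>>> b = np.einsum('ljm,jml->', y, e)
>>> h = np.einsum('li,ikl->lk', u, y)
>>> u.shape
(3, 3)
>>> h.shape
(3, 13)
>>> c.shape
()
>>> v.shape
(3, 3, 3)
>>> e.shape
(13, 3, 3)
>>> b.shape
()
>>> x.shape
(13,)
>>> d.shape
(3,)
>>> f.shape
(19, 19)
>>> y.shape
(3, 13, 3)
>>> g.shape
(13, 19)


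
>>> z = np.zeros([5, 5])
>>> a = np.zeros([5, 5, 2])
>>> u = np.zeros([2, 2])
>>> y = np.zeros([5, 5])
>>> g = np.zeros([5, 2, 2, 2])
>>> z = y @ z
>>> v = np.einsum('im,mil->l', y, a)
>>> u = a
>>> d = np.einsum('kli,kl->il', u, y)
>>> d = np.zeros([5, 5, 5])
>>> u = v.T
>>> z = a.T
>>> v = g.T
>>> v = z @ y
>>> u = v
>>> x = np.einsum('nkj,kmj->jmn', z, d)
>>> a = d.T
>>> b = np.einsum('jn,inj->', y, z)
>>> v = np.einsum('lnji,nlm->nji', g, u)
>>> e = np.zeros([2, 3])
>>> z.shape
(2, 5, 5)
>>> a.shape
(5, 5, 5)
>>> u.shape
(2, 5, 5)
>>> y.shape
(5, 5)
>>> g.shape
(5, 2, 2, 2)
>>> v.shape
(2, 2, 2)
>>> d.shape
(5, 5, 5)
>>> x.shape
(5, 5, 2)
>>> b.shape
()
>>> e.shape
(2, 3)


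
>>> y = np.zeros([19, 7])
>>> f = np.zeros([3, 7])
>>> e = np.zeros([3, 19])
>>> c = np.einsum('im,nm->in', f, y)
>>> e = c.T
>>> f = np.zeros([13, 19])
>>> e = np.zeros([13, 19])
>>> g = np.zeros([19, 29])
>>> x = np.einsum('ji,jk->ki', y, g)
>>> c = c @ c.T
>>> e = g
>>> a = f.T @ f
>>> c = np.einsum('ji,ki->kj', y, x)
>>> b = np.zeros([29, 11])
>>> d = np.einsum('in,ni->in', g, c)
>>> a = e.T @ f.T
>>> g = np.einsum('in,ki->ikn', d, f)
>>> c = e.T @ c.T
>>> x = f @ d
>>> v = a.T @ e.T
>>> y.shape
(19, 7)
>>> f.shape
(13, 19)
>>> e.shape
(19, 29)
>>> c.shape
(29, 29)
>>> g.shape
(19, 13, 29)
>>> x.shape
(13, 29)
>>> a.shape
(29, 13)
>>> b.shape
(29, 11)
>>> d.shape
(19, 29)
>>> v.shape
(13, 19)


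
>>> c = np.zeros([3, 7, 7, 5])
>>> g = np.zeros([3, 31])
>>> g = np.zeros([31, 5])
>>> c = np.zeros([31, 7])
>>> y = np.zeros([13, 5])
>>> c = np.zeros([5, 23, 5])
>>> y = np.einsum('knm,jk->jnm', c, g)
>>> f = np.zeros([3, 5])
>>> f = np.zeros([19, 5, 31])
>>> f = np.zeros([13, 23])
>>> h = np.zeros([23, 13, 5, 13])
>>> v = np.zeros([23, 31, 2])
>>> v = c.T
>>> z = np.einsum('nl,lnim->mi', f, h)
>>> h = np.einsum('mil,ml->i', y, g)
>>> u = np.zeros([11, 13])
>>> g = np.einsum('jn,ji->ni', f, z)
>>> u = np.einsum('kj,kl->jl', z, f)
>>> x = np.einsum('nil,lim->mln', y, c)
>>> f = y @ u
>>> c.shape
(5, 23, 5)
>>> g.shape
(23, 5)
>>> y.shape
(31, 23, 5)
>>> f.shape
(31, 23, 23)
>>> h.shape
(23,)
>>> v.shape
(5, 23, 5)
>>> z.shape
(13, 5)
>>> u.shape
(5, 23)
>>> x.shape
(5, 5, 31)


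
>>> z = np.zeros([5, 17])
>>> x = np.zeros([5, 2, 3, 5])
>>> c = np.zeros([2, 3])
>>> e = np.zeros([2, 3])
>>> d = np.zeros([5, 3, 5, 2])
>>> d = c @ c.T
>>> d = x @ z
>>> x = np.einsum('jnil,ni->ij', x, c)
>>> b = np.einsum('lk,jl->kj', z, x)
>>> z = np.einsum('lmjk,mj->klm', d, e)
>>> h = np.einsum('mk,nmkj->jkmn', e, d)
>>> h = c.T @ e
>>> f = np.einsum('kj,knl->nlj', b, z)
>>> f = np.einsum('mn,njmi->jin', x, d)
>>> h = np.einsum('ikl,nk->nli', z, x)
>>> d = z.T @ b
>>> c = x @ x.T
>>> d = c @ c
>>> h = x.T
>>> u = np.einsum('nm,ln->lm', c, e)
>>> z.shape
(17, 5, 2)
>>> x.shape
(3, 5)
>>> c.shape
(3, 3)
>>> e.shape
(2, 3)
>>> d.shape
(3, 3)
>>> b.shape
(17, 3)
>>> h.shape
(5, 3)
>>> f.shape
(2, 17, 5)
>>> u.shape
(2, 3)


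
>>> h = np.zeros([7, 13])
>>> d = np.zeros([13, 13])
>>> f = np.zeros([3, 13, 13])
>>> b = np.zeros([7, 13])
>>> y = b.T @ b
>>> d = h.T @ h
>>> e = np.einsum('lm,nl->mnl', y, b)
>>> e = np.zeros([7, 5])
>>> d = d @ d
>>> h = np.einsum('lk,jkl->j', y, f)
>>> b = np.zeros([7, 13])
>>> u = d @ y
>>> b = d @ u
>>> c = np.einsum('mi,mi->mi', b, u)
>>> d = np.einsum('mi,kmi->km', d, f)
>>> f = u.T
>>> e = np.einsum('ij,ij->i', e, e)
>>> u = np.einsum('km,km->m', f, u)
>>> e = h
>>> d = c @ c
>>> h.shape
(3,)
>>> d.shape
(13, 13)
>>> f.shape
(13, 13)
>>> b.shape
(13, 13)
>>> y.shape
(13, 13)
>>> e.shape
(3,)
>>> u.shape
(13,)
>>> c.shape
(13, 13)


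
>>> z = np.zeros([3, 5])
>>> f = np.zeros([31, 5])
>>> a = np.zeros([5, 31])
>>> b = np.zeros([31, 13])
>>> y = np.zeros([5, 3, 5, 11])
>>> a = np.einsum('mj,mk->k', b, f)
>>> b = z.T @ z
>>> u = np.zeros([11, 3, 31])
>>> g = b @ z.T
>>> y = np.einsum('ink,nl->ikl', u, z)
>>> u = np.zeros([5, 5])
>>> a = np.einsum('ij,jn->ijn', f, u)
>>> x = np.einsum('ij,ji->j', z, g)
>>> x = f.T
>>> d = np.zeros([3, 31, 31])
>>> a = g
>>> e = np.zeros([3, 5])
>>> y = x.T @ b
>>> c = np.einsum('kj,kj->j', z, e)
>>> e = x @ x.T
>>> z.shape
(3, 5)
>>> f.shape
(31, 5)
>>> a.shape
(5, 3)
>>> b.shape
(5, 5)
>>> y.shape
(31, 5)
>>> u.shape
(5, 5)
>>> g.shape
(5, 3)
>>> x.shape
(5, 31)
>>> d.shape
(3, 31, 31)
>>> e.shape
(5, 5)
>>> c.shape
(5,)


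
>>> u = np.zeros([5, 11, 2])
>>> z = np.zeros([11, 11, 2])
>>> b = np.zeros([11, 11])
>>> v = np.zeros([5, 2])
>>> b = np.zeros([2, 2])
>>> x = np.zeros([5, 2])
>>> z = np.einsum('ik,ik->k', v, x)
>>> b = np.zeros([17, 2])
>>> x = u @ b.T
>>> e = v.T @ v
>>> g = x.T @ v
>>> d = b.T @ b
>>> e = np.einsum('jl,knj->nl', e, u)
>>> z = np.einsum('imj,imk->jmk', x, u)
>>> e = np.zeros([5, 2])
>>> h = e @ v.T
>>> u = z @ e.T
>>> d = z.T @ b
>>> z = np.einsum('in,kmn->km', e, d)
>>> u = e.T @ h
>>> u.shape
(2, 5)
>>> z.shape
(2, 11)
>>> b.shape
(17, 2)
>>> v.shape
(5, 2)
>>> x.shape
(5, 11, 17)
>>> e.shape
(5, 2)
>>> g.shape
(17, 11, 2)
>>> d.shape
(2, 11, 2)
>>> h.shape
(5, 5)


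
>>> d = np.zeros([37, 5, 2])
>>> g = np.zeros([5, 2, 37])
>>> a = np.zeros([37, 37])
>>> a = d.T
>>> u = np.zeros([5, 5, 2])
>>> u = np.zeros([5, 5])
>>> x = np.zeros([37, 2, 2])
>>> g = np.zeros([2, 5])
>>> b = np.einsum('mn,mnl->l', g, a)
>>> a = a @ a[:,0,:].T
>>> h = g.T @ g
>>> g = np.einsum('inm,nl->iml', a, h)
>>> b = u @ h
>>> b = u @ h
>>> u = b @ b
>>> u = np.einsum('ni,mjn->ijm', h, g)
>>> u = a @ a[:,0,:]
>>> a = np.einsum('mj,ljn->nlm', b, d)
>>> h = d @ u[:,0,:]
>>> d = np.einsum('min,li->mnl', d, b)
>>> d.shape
(37, 2, 5)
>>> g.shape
(2, 2, 5)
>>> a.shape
(2, 37, 5)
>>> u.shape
(2, 5, 2)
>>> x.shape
(37, 2, 2)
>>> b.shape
(5, 5)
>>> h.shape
(37, 5, 2)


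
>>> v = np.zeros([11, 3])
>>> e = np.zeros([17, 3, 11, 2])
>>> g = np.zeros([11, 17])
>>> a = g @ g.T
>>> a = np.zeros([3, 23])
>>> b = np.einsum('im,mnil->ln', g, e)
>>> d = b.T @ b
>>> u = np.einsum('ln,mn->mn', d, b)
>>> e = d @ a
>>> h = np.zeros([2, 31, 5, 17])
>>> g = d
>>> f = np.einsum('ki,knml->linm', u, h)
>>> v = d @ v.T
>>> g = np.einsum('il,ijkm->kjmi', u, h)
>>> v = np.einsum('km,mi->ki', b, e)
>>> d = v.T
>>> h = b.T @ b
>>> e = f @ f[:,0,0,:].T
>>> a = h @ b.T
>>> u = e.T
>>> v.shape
(2, 23)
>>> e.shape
(17, 3, 31, 17)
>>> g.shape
(5, 31, 17, 2)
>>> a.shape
(3, 2)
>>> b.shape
(2, 3)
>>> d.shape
(23, 2)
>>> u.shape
(17, 31, 3, 17)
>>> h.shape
(3, 3)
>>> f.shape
(17, 3, 31, 5)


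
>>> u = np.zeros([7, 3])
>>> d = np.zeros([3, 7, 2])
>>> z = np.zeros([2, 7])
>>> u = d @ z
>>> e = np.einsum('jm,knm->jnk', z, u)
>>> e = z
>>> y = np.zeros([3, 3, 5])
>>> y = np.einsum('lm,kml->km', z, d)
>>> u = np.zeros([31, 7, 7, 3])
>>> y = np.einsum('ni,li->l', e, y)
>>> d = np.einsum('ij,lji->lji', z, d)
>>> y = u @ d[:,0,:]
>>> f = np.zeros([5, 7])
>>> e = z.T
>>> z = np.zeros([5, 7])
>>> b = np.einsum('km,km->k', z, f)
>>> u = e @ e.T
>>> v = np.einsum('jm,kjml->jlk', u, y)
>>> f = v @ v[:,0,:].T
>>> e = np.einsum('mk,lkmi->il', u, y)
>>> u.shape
(7, 7)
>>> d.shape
(3, 7, 2)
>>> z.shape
(5, 7)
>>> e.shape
(2, 31)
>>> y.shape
(31, 7, 7, 2)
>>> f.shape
(7, 2, 7)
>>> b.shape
(5,)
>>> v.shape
(7, 2, 31)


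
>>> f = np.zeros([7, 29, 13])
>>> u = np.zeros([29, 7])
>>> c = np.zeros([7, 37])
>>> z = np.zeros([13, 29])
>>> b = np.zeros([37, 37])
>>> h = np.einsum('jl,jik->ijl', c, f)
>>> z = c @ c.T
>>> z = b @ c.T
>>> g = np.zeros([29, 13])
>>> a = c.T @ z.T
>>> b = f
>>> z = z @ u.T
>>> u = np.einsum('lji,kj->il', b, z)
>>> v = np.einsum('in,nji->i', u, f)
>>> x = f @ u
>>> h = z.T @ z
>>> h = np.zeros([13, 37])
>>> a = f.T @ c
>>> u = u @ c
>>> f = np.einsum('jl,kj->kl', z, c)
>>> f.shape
(7, 29)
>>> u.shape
(13, 37)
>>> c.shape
(7, 37)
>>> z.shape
(37, 29)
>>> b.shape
(7, 29, 13)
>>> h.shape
(13, 37)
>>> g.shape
(29, 13)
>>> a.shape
(13, 29, 37)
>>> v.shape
(13,)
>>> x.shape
(7, 29, 7)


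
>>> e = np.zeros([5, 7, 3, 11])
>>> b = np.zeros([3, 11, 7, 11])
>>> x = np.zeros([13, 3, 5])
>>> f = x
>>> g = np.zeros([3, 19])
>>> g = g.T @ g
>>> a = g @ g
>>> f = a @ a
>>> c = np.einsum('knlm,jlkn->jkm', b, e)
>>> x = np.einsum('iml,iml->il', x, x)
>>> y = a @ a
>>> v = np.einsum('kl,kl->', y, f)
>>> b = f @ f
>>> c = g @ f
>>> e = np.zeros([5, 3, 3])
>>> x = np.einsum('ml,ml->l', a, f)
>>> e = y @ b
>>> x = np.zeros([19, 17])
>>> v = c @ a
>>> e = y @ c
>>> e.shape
(19, 19)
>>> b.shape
(19, 19)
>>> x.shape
(19, 17)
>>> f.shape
(19, 19)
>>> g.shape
(19, 19)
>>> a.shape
(19, 19)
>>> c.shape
(19, 19)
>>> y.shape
(19, 19)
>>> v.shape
(19, 19)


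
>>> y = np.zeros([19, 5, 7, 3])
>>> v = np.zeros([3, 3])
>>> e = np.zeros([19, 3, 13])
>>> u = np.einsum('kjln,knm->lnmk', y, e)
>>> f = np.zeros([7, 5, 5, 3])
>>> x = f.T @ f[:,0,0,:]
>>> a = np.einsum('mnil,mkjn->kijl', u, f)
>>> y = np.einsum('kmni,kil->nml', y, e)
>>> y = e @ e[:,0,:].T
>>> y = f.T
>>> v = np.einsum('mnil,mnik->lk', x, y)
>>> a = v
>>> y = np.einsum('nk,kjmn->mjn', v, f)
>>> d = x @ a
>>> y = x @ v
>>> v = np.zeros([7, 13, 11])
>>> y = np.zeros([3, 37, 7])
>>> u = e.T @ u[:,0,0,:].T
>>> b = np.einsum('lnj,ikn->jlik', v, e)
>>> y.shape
(3, 37, 7)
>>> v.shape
(7, 13, 11)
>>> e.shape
(19, 3, 13)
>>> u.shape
(13, 3, 7)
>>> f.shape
(7, 5, 5, 3)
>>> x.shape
(3, 5, 5, 3)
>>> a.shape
(3, 7)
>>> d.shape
(3, 5, 5, 7)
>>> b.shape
(11, 7, 19, 3)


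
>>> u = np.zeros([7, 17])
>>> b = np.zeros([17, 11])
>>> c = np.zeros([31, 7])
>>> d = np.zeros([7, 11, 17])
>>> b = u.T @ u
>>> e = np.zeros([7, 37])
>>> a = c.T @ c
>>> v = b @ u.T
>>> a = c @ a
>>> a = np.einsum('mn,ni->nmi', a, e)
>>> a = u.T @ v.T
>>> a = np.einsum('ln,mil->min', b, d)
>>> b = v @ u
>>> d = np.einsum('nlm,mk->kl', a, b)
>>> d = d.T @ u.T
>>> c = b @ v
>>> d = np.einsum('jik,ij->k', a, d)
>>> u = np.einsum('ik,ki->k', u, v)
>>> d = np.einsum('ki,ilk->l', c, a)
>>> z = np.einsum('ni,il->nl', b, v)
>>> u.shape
(17,)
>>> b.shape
(17, 17)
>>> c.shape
(17, 7)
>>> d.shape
(11,)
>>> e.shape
(7, 37)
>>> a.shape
(7, 11, 17)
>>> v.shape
(17, 7)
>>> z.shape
(17, 7)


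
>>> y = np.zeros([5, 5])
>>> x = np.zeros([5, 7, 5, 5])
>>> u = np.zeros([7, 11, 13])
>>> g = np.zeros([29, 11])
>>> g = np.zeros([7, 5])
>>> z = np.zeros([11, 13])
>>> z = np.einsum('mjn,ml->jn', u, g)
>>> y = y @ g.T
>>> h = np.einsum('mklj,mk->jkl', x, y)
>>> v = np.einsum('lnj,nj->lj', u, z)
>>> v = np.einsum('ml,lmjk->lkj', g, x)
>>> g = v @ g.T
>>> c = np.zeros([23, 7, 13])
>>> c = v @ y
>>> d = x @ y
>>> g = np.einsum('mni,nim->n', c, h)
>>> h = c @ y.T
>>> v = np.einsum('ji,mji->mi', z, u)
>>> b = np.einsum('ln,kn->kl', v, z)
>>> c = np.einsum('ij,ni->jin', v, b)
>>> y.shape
(5, 7)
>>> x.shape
(5, 7, 5, 5)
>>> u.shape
(7, 11, 13)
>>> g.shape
(5,)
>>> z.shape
(11, 13)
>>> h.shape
(5, 5, 5)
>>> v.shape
(7, 13)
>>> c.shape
(13, 7, 11)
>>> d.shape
(5, 7, 5, 7)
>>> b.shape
(11, 7)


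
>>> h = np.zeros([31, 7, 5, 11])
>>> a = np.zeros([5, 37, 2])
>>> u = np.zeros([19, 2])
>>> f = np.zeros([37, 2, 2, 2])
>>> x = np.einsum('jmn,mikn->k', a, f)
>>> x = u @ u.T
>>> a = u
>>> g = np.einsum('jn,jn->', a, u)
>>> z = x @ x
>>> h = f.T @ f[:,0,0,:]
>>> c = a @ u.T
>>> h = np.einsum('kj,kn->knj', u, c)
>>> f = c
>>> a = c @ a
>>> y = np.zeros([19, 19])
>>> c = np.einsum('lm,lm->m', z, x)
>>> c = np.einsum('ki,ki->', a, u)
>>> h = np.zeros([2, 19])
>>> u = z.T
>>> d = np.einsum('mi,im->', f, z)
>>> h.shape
(2, 19)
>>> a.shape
(19, 2)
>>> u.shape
(19, 19)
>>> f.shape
(19, 19)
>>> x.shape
(19, 19)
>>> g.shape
()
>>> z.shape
(19, 19)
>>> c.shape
()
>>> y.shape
(19, 19)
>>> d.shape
()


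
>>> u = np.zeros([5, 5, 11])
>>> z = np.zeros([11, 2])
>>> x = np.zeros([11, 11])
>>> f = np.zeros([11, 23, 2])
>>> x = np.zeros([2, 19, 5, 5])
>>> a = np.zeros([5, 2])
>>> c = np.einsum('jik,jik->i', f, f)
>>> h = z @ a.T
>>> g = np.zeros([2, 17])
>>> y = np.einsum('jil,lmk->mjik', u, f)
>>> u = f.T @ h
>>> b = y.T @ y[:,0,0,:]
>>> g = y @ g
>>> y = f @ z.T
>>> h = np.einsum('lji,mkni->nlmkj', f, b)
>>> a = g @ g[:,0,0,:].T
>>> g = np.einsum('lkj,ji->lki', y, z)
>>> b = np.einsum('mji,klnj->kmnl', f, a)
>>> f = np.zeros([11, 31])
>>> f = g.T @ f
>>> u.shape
(2, 23, 5)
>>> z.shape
(11, 2)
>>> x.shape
(2, 19, 5, 5)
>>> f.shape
(2, 23, 31)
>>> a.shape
(23, 5, 5, 23)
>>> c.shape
(23,)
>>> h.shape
(5, 11, 2, 5, 23)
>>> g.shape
(11, 23, 2)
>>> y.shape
(11, 23, 11)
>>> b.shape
(23, 11, 5, 5)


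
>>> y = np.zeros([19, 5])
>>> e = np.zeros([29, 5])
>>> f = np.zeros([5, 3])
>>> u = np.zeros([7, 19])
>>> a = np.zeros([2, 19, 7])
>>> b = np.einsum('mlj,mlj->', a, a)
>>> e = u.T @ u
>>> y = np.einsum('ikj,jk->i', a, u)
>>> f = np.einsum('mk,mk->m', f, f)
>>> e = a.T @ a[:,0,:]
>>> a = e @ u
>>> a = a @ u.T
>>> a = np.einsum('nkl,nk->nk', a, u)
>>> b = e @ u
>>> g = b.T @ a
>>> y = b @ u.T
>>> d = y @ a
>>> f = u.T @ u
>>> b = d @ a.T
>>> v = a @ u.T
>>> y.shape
(7, 19, 7)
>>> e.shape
(7, 19, 7)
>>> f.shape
(19, 19)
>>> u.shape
(7, 19)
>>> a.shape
(7, 19)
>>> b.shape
(7, 19, 7)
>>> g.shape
(19, 19, 19)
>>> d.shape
(7, 19, 19)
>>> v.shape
(7, 7)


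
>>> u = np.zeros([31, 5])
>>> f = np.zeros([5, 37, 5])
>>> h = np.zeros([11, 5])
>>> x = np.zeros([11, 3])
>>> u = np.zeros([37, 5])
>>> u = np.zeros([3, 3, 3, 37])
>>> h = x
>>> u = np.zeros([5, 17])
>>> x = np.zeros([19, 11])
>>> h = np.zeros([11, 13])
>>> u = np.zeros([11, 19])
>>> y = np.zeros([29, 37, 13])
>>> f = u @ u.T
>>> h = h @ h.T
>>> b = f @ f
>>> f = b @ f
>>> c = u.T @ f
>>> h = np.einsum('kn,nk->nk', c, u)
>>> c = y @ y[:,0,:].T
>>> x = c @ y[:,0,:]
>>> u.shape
(11, 19)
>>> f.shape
(11, 11)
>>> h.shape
(11, 19)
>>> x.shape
(29, 37, 13)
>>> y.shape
(29, 37, 13)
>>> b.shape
(11, 11)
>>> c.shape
(29, 37, 29)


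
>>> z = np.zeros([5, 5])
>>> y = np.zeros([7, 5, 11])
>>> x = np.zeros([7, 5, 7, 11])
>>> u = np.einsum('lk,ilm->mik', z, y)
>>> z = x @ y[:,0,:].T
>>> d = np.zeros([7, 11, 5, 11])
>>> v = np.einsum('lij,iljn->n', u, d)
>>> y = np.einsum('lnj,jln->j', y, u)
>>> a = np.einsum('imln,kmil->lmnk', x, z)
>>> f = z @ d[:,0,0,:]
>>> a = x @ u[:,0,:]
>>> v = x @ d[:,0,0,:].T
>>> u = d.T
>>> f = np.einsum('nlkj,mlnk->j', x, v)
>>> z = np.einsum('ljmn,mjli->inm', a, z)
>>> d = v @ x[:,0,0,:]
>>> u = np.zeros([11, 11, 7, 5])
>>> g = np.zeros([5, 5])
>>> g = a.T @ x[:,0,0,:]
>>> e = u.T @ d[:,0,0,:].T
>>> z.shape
(7, 5, 7)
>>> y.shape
(11,)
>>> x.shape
(7, 5, 7, 11)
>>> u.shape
(11, 11, 7, 5)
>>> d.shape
(7, 5, 7, 11)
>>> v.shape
(7, 5, 7, 7)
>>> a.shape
(7, 5, 7, 5)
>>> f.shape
(11,)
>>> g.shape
(5, 7, 5, 11)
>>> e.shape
(5, 7, 11, 7)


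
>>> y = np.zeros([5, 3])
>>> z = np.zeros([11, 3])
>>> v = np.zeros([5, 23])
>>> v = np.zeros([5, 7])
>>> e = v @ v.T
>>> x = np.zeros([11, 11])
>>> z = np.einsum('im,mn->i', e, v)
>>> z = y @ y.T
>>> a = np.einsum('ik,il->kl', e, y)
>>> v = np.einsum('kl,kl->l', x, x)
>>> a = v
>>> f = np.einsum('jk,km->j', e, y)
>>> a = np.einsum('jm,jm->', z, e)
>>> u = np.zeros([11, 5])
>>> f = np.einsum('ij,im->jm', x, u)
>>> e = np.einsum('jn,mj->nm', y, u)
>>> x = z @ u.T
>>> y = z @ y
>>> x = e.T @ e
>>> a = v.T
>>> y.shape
(5, 3)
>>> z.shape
(5, 5)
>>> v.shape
(11,)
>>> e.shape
(3, 11)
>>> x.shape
(11, 11)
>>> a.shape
(11,)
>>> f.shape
(11, 5)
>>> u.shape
(11, 5)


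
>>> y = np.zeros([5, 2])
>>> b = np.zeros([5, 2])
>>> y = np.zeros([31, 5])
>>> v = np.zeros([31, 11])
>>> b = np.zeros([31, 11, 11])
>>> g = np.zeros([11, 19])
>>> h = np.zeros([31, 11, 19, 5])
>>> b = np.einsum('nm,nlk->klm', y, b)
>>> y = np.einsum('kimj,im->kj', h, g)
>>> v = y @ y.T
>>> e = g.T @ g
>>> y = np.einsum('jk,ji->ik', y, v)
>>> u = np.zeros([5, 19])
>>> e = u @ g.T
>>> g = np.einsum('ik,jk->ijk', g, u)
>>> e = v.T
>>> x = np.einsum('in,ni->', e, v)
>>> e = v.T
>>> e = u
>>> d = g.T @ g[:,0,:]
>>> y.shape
(31, 5)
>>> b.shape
(11, 11, 5)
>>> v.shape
(31, 31)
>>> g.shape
(11, 5, 19)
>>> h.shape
(31, 11, 19, 5)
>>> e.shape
(5, 19)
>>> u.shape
(5, 19)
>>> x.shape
()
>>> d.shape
(19, 5, 19)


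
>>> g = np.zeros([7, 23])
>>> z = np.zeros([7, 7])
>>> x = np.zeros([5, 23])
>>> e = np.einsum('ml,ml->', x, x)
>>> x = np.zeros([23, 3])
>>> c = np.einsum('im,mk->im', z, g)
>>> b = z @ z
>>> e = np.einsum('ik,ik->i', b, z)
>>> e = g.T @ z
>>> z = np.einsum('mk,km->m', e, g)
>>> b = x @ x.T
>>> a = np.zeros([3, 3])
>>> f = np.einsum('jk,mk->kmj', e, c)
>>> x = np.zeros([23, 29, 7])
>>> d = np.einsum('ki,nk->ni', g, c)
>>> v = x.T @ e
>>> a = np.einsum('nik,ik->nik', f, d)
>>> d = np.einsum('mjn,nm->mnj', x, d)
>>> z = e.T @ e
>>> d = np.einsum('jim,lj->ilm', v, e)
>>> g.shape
(7, 23)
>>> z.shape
(7, 7)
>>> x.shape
(23, 29, 7)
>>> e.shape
(23, 7)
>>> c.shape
(7, 7)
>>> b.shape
(23, 23)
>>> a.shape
(7, 7, 23)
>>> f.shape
(7, 7, 23)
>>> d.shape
(29, 23, 7)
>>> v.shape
(7, 29, 7)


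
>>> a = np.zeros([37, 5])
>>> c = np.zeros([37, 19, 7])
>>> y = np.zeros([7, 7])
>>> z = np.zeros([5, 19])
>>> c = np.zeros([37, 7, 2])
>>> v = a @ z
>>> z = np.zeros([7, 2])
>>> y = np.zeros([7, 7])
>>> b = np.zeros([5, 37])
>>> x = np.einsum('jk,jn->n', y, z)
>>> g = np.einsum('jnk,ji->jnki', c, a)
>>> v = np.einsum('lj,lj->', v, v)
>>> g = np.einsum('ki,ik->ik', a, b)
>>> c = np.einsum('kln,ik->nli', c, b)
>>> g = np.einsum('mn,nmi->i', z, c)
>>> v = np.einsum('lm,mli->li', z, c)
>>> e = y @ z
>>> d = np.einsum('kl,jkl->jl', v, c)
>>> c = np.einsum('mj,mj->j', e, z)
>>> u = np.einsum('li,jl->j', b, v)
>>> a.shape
(37, 5)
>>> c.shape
(2,)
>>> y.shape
(7, 7)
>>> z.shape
(7, 2)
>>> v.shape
(7, 5)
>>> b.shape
(5, 37)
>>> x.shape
(2,)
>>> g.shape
(5,)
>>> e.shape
(7, 2)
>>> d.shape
(2, 5)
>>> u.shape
(7,)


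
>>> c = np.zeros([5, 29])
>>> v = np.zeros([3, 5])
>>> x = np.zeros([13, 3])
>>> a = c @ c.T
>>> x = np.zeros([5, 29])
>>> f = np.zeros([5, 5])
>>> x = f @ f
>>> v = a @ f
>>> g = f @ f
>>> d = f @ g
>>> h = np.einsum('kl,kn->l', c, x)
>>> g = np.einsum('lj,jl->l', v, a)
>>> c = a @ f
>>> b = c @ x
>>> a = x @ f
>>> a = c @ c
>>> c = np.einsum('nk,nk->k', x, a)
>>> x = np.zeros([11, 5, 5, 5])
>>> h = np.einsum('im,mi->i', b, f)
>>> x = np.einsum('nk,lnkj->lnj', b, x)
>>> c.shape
(5,)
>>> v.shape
(5, 5)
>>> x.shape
(11, 5, 5)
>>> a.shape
(5, 5)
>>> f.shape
(5, 5)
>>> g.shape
(5,)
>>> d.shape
(5, 5)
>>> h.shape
(5,)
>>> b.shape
(5, 5)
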